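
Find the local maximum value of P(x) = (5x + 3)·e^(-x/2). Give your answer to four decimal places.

4.9659

P'(x) = 5·e^(-x/2) + (5x + 3)·(-1/2)·e^(-x/2) = (-(5/2)x + 7/2)·e^(-x/2). Since e^(-x/2) > 0, the only critical point is x = 7/5.
P''(7/5) has the same sign as -5/2 < 0, so this is a local maximum.
P(7/5) = (10)·e^(-7/10) ≈ 4.9659.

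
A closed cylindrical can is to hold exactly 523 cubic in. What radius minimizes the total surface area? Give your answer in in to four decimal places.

With radius r and height h, πr²h = 523 so h = 523/(πr²), and S(r) = 2πr² + 2πrh = 2πr² + 2·523/r.
S'(r) = 4πr − 2·523/r² = 0 ⇒ r³ = 523/(2π), so r ≈ 4.3662 and h = 2r ≈ 8.7325.
S''(r) = 4π + 4·523/r³ > 0, so this is the minimum; S ≈ 359.3484.

4.3662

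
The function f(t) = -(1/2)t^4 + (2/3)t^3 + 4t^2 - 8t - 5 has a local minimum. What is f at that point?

-53/6

f'(t) = -2t^3 + 2t^2 + 8t - 8 = 0 at t = -2, 1, 2.
Since f''(t) = -6t^2 + 4t + 8, we get f''(-2) = -24 < 0 ⇒ local maximum; f''(1) = 6 > 0 ⇒ local minimum; f''(2) = -8 < 0 ⇒ local maximum.
The local minimum is f(1) = -53/6.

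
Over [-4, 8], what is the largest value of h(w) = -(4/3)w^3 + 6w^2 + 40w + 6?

The derivative is -4w^2 + 12w + 40, which vanishes at w = -2 and w = 5.
Evaluating at the critical points and endpoints: h(-4) = 82/3; h(-2) = -118/3; h(5) = 568/3; h(8) = 82/3.
So the maximum is h(5) = 568/3.

568/3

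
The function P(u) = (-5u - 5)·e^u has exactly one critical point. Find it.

By the product rule, P'(u) = (-5u - 10)·e^u. Since e^u > 0, the only critical point is u = -2.
P''(-2) has the same sign as -5 < 0, so this is a local maximum.
P(-2) = (5)·e^(-2) ≈ 0.6767.

-2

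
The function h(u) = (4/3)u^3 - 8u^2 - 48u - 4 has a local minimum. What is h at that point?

Critical points: h'(u) = 4u^2 - 16u - 48 vanishes at u = -2, 6.
h''(u) = 8u - 16. h''(-2) = -32 < 0 ⇒ local maximum; h''(6) = 32 > 0 ⇒ local minimum.
Thus h has its local minimum at u = 6, with value -292.

-292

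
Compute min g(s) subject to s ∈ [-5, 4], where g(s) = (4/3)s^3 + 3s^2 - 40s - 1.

The derivative is 4s^2 + 6s - 40, which vanishes at s = -4 and s = 5/2.
Evaluating at the critical points and endpoints: g(-5) = 322/3; g(-4) = 365/3; g(5/2) = -737/12; g(4) = -83/3.
Hence the absolute minimum is -737/12 at s = 5/2.

-737/12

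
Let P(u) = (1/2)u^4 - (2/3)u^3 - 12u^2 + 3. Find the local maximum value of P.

3

P'(u) = 2u^3 - 2u^2 - 24u. Setting P'(u) = 0 gives u ∈ {-3, 0, 4}.
Since P''(u) = 6u^2 - 4u - 24, we get P''(-3) = 42 > 0 ⇒ local minimum; P''(0) = -24 < 0 ⇒ local maximum; P''(4) = 56 > 0 ⇒ local minimum.
So the local maximum value is P(0) = 3.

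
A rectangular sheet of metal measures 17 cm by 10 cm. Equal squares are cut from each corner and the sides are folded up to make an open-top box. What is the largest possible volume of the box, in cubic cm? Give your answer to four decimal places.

156.0335

With cut size x, the volume is V(x) = x(17 − 2x)(10 − 2x) for 0 < x < 5.
V'(x) = 12x^2 − 108x + 170. Setting V'(x) = 0 gives x ≈ 2.0336 (the root in (0, 5)).
V''(x) = 24x − 108 is negative there, so this is the maximum; V ≈ 156.0335.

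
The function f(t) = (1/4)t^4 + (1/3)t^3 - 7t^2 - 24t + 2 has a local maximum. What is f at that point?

70/3

Critical points: f'(t) = t^3 + t^2 - 14t - 24 vanishes at t = -3, -2, 4.
f''(t) = 3t^2 + 2t - 14. f''(-3) = 7 > 0 ⇒ local minimum; f''(-2) = -6 < 0 ⇒ local maximum; f''(4) = 42 > 0 ⇒ local minimum.
The local maximum is f(-2) = 70/3.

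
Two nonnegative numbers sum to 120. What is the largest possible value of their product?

With x + y = 120, the product is P(x) = x(120 − x).
P'(x) = 120 − 2x = 0 gives x = 60; P'' = −2 < 0, so this is the maximum.
P = 60·60 = 3600.

3600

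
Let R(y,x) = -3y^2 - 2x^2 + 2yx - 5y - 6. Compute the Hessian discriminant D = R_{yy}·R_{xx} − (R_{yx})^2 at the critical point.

20

∂R/∂y = -6y + 2x - 5 = 0 and ∂R/∂x = 2y - 4x = 0, so (y, x) = (-1, -1/2).
The Hessian has R_{yy} = -6, R_{xx} = -4, R_{yx} = 2, giving D = 20 > 0 with R_{yy} < 0, so the point is a local maximum.
D = (-6)·(-4) − (2)^2 = 20.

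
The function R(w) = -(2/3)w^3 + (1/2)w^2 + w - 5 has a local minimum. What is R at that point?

R'(w) = -2w^2 + w + 1. Setting R'(w) = 0 gives w ∈ {-1/2, 1}.
Second-derivative test with R''(w) = -4w + 1: R''(-1/2) = 3 > 0 ⇒ local minimum; R''(1) = -3 < 0 ⇒ local maximum.
The local minimum is R(-1/2) = -127/24.

-127/24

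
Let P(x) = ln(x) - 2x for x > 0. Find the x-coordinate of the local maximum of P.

1/2

P'(x) = 1/x − 2 = 0 gives x = 1/2.
P''(x) = -1/x², which is negative for x > 0, so this is a local maximum.
P(1/2) = 1·ln(1/2) - 1 ≈ -1.6931.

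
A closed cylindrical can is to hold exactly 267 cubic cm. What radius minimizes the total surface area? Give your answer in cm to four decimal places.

3.4896

With radius r and height h, πr²h = 267 so h = 267/(πr²), and S(r) = 2πr² + 2πrh = 2πr² + 2·267/r.
S'(r) = 4πr − 2·267/r² = 0 ⇒ r³ = 267/(2π), so r ≈ 3.4896 and h = 2r ≈ 6.9792.
S''(r) = 4π + 4·267/r³ > 0, so this is the minimum; S ≈ 229.5384.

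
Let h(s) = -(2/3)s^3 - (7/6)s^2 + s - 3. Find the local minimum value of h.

h'(s) = -2s^2 - (7/3)s + 1. Setting h'(s) = 0 gives s ∈ {-3/2, 1/3}.
Since h''(s) = -4s - 7/3, we get h''(-3/2) = 11/3 > 0 ⇒ local minimum; h''(1/3) = -11/3 < 0 ⇒ local maximum.
Thus h has its local minimum at s = -3/2, with value -39/8.

-39/8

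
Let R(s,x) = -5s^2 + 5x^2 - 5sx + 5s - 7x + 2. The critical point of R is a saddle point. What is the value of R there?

-9/25

∂R/∂s = -10s - 5x + 5 = 0 and ∂R/∂x = -5s + 10x - 7 = 0, so (s, x) = (3/25, 19/25).
The Hessian has R_{ss} = -10, R_{xx} = 10, R_{sx} = -5, giving D = -125 < 0, so the point is a saddle point.
R(3/25, 19/25) = -9/25.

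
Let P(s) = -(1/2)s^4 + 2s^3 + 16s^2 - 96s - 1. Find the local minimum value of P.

P'(s) = -2s^3 + 6s^2 + 32s - 96. Setting P'(s) = 0 gives s ∈ {-4, 3, 4}.
Second-derivative test with P''(s) = -6s^2 + 12s + 32: P''(-4) = -112 < 0 ⇒ local maximum; P''(3) = 14 > 0 ⇒ local minimum; P''(4) = -16 < 0 ⇒ local maximum.
Thus P has its local minimum at s = 3, with value -263/2.

-263/2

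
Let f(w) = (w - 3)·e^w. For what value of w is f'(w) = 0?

f'(w) = 1·e^w + (w - 3)·1·e^w = (w - 2)·e^w. Since e^w > 0, the only critical point is w = 2.
f''(2) has the same sign as 1 > 0, so this is a local minimum.
f(2) = (-1)·e^(2) ≈ -7.3891.

2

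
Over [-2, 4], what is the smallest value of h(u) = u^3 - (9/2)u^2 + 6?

-20

Differentiating, h'(u) = 3u^2 - 9u; which vanishes at u = 0 and u = 3.
Candidates: h(-2) = -20; h(0) = 6; h(3) = -15/2; h(4) = -2.
So the minimum is h(-2) = -20.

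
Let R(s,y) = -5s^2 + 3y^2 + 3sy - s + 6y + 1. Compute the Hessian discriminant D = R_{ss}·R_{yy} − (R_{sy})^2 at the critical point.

-69

∂R/∂s = -10s + 3y - 1 = 0 and ∂R/∂y = 3s + 6y + 6 = 0, so (s, y) = (-8/23, -19/23).
The Hessian has R_{ss} = -10, R_{yy} = 6, R_{sy} = 3, giving D = -69 < 0, so the point is a saddle point.
D = (-10)·(6) − (3)^2 = -69.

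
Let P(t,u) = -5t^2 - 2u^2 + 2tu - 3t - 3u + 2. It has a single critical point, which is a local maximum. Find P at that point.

∂P/∂t = -10t + 2u - 3 = 0 and ∂P/∂u = 2t - 4u - 3 = 0, so (t, u) = (-1/2, -1).
The Hessian has P_{tt} = -10, P_{uu} = -4, P_{tu} = 2, giving D = 36 > 0 with P_{tt} < 0, so the point is a local maximum.
P(-1/2, -1) = 17/4.

17/4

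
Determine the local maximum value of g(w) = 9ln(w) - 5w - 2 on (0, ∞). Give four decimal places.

g'(w) = 9/w − 5 = 0 gives w = 9/5.
g''(w) = -9/w², which is negative for w > 0, so this is a local maximum.
g(9/5) = 9·ln(9/5) - 9 - 2 ≈ -5.7099.

-5.7099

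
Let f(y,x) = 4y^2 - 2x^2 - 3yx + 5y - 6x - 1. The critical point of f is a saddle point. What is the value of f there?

∂f/∂y = 8y - 3x + 5 = 0 and ∂f/∂x = -3y - 4x - 6 = 0, so (y, x) = (-38/41, -33/41).
The Hessian has f_{yy} = 8, f_{xx} = -4, f_{yx} = -3, giving D = -41 < 0, so the point is a saddle point.
f(-38/41, -33/41) = -37/41.

-37/41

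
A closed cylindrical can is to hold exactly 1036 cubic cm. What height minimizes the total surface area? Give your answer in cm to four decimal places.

10.9671

With radius r and height h, πr²h = 1036 so h = 1036/(πr²), and S(r) = 2πr² + 2πrh = 2πr² + 2·1036/r.
S'(r) = 4πr − 2·1036/r² = 0 ⇒ r³ = 1036/(2π), so r ≈ 5.4835 and h = 2r ≈ 10.9671.
S''(r) = 4π + 4·1036/r³ > 0, so this is the minimum; S ≈ 566.7885.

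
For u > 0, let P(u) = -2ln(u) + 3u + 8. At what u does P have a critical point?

2/3

P'(u) = -2/u + 3 = 0 gives u = 2/3.
P''(u) = 2/u², which is positive for u > 0, so this is a local minimum.
P(2/3) = -2·ln(2/3) + 2 + 8 ≈ 10.8109.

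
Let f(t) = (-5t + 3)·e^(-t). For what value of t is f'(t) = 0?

8/5

Differentiating with the product rule gives f'(t) = (5t - 8)·e^(-t). Since e^(-t) > 0, the only critical point is t = 8/5.
f''(8/5) has the same sign as 5 > 0, so this is a local minimum.
f(8/5) = (-5)·e^(-8/5) ≈ -1.0095.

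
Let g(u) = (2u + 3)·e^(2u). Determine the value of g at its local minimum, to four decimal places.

By the product rule, g'(u) = (4u + 8)·e^(2u). Since e^(2u) > 0, the only critical point is u = -2.
g''(-2) has the same sign as 4 > 0, so this is a local minimum.
g(-2) = (-1)·e^(-4) ≈ -0.0183.

-0.0183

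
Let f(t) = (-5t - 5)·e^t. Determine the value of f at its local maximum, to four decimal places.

Differentiating with the product rule gives f'(t) = (-5t - 10)·e^t. Since e^t > 0, the only critical point is t = -2.
f''(-2) has the same sign as -5 < 0, so this is a local maximum.
f(-2) = (5)·e^(-2) ≈ 0.6767.

0.6767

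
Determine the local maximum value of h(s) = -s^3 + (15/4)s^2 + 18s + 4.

Critical points: h'(s) = -3s^2 + (15/2)s + 18 vanishes at s = -3/2, 4.
h''(s) = -6s + 15/2. h''(-3/2) = 33/2 > 0 ⇒ local minimum; h''(4) = -33/2 < 0 ⇒ local maximum.
So the local maximum value is h(4) = 72.

72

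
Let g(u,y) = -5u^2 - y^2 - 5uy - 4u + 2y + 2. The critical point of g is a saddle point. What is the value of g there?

∂g/∂u = -10u - 5y - 4 = 0 and ∂g/∂y = -5u - 2y + 2 = 0, so (u, y) = (18/5, -8).
The Hessian has g_{uu} = -10, g_{yy} = -2, g_{uy} = -5, giving D = -5 < 0, so the point is a saddle point.
g(18/5, -8) = -66/5.

-66/5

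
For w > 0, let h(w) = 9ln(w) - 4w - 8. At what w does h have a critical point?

h'(w) = 9/w − 4 = 0 gives w = 9/4.
h''(w) = -9/w², which is negative for w > 0, so this is a local maximum.
h(9/4) = 9·ln(9/4) - 9 - 8 ≈ -9.7016.

9/4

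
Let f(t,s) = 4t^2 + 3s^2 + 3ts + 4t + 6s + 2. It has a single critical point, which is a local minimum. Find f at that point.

-14/13

∂f/∂t = 8t + 3s + 4 = 0 and ∂f/∂s = 3t + 6s + 6 = 0, so (t, s) = (-2/13, -12/13).
The Hessian has f_{tt} = 8, f_{ss} = 6, f_{ts} = 3, giving D = 39 > 0 with f_{tt} > 0, so the point is a local minimum.
f(-2/13, -12/13) = -14/13.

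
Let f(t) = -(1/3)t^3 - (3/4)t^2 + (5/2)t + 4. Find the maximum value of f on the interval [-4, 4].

The derivative is -t^2 - (3/2)t + 5/2, which vanishes at t = -5/2 and t = 1.
Evaluating at the critical points and endpoints: f(-4) = 10/3,  f(-5/2) = -83/48,  f(1) = 65/12,  f(4) = -58/3.
Hence the absolute maximum is 65/12 at t = 1.

65/12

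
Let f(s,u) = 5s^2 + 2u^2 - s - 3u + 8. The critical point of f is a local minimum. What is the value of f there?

∂f/∂s = 10s - 1 = 0 and ∂f/∂u = 4u - 3 = 0, so (s, u) = (1/10, 3/4).
The Hessian has f_{ss} = 10, f_{uu} = 4, f_{su} = 0, giving D = 40 > 0 with f_{ss} > 0, so the point is a local minimum.
f(1/10, 3/4) = 273/40.

273/40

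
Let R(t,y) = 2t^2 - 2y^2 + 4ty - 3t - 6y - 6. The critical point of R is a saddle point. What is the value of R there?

∂R/∂t = 4t + 4y - 3 = 0 and ∂R/∂y = 4t - 4y - 6 = 0, so (t, y) = (9/8, -3/8).
The Hessian has R_{tt} = 4, R_{yy} = -4, R_{ty} = 4, giving D = -32 < 0, so the point is a saddle point.
R(9/8, -3/8) = -105/16.

-105/16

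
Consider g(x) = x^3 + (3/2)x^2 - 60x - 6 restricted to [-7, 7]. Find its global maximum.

g'(x) = 3x^2 + 3x - 60, which vanishes at x = -5 and x = 4.
Evaluating at the critical points and endpoints: g(-7) = 289/2,  g(-5) = 413/2,  g(4) = -158,  g(7) = -19/2.
Hence the absolute maximum is 413/2 at x = -5.

413/2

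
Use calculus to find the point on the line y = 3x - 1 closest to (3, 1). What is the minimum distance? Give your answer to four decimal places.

2.2136

Minimize D(x)^2 = (x - 3)^2 + (3x - 2)^2.
d/dx[D^2] = 2(x - 3) + 2·3·(3x - 2) = 0 ⇒ x = 9/10.
Then y = 17/10 and the distance is √(49/10) ≈ 2.2136.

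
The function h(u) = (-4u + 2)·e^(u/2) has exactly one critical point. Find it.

h'(u) = (-4)·e^(u/2) + (-4u + 2)·(1/2)·e^(u/2) = (-2u - 3)·e^(u/2). Since e^(u/2) > 0, the only critical point is u = -3/2.
h''(-3/2) has the same sign as -2 < 0, so this is a local maximum.
h(-3/2) = (8)·e^(-3/4) ≈ 3.7789.

-3/2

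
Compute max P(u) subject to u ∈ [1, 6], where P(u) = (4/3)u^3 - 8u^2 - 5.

-5

Differentiating, P'(u) = 4u^2 - 16u; whose only zero in [1, 6] is u = 4.
Compare values at every candidate in [1, 6]: P(1) = -35/3; P(4) = -143/3; P(6) = -5.
So the maximum is P(6) = -5.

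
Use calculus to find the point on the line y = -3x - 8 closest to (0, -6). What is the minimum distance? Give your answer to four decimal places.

Minimize D(x)^2 = (x + 0)^2 + (-3x - 2)^2.
d/dx[D^2] = 2(x + 0) + 2·(-3)·(-3x - 2) = 0 ⇒ x = -3/5.
Then y = -31/5 and the distance is √(2/5) ≈ 0.6325.

0.6325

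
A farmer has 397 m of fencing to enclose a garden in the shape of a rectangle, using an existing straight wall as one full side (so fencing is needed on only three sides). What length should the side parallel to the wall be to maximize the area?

397/2

Let the sides perpendicular to the wall have length x and the parallel side y, so 2x + y = 397 and the area is A = xy = x(397 − 2x).
A'(x) = 397 − 4x = 0 gives x = 397/4, and A''(x) = −4 < 0 confirms a maximum.
Then y = 397 − 2·397/4 = 397/2 and A = 157609/8.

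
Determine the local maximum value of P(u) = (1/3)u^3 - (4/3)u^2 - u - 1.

P'(u) = u^2 - (8/3)u - 1 = 0 at u = -1/3, 3.
Since P''(u) = 2u - 8/3, we get P''(-1/3) = -10/3 < 0 ⇒ local maximum; P''(3) = 10/3 > 0 ⇒ local minimum.
The local maximum is P(-1/3) = -67/81.

-67/81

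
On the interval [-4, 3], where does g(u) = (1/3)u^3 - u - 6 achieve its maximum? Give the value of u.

g'(u) = u^2 - 1, which vanishes at u = -1 and u = 1.
Candidates: g(-4) = -70/3; g(-1) = -16/3; g(1) = -20/3; g(3) = 0.
Hence the absolute maximum is 0 at u = 3.

3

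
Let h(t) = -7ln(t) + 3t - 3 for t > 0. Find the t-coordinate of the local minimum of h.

h'(t) = -7/t + 3 = 0 gives t = 7/3.
h''(t) = 7/t², which is positive for t > 0, so this is a local minimum.
h(7/3) = -7·ln(7/3) + 7 - 3 ≈ -1.9311.

7/3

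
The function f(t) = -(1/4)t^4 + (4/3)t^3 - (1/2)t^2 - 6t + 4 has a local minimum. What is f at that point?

Critical points: f'(t) = -t^3 + 4t^2 - t - 6 vanishes at t = -1, 2, 3.
f''(t) = -3t^2 + 8t - 1. f''(-1) = -12 < 0 ⇒ local maximum; f''(2) = 3 > 0 ⇒ local minimum; f''(3) = -4 < 0 ⇒ local maximum.
The local minimum is f(2) = -10/3.

-10/3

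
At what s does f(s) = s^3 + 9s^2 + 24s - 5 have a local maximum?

Critical points: f'(s) = 3s^2 + 18s + 24 vanishes at s = -4, -2.
f''(s) = 6s + 18. f''(-4) = -6 < 0 ⇒ local maximum; f''(-2) = 6 > 0 ⇒ local minimum.
Thus f has its local maximum at s = -4, with value -21.

-4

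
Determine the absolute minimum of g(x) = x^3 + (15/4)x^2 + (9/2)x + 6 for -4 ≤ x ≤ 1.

-16

Differentiating, g'(x) = 3x^2 + (15/2)x + 9/2; which vanishes at x = -3/2 and x = -1.
Evaluating at the critical points and endpoints: g(-4) = -16; g(-3/2) = 69/16; g(-1) = 17/4; g(1) = 61/4.
So the minimum is g(-4) = -16.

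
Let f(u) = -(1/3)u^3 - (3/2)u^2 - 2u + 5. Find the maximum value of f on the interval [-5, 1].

115/6

f'(u) = -u^2 - 3u - 2, which vanishes at u = -2 and u = -1.
Evaluating at the critical points and endpoints: f(-5) = 115/6,  f(-2) = 17/3,  f(-1) = 35/6,  f(1) = 7/6.
Hence the absolute maximum is 115/6 at u = -5.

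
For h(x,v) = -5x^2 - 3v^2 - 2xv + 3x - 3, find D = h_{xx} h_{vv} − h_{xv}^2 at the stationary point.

56

∂h/∂x = -10x - 2v + 3 = 0 and ∂h/∂v = -2x - 6v = 0, so (x, v) = (9/28, -3/28).
The Hessian has h_{xx} = -10, h_{vv} = -6, h_{xv} = -2, giving D = 56 > 0 with h_{xx} < 0, so the point is a local maximum.
D = (-10)·(-6) − (-2)^2 = 56.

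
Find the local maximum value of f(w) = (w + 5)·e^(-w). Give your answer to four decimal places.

Differentiating with the product rule gives f'(w) = (-w - 4)·e^(-w). Since e^(-w) > 0, the only critical point is w = -4.
f''(-4) has the same sign as -1 < 0, so this is a local maximum.
f(-4) = (1)·e^(4) ≈ 54.5982.

54.5982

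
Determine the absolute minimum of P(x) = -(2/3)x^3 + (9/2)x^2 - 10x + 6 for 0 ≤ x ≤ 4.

Differentiating, P'(x) = -2x^2 + 9x - 10; which vanishes at x = 2 and x = 5/2.
Evaluating at the critical points and endpoints: P(0) = 6; P(2) = -4/3; P(5/2) = -31/24; P(4) = -14/3.
The minimum over the interval is -14/3, attained at x = 4.

-14/3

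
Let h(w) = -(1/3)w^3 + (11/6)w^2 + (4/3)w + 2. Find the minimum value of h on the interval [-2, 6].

287/162

Differentiating, h'(w) = -w^2 + (11/3)w + 4/3; which vanishes at w = -1/3 and w = 4.
Compare values at every candidate in [-2, 6]: h(-2) = 28/3,  h(-1/3) = 287/162,  h(4) = 46/3,  h(6) = 4.
So the minimum is h(-1/3) = 287/162.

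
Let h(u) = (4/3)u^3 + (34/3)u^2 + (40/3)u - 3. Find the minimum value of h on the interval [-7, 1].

-587/81

Differentiating, h'(u) = 4u^2 + (68/3)u + 40/3; which vanishes at u = -5 and u = -2/3.
Candidates: h(-7) = 5/3, h(-5) = 47, h(-2/3) = -587/81, h(1) = 23.
Hence the absolute minimum is -587/81 at u = -2/3.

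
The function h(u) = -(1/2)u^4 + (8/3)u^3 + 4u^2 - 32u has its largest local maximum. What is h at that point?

h'(u) = -2u^3 + 8u^2 + 8u - 32 = 0 at u = -2, 2, 4.
Since h''(u) = -6u^2 + 16u + 8, we get h''(-2) = -48 < 0 ⇒ local maximum; h''(2) = 16 > 0 ⇒ local minimum; h''(4) = -24 < 0 ⇒ local maximum.
The largest local maximum is h(-2) = 152/3.

152/3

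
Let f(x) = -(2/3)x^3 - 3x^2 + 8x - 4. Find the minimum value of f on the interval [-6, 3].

f'(x) = -2x^2 - 6x + 8, which vanishes at x = -4 and x = 1.
Evaluating at the critical points and endpoints: f(-6) = -16; f(-4) = -124/3; f(1) = 1/3; f(3) = -25.
Hence the absolute minimum is -124/3 at x = -4.

-124/3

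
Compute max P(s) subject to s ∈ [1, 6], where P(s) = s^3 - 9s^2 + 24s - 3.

33

The derivative is 3s^2 - 18s + 24, which vanishes at s = 2 and s = 4.
Evaluating at the critical points and endpoints: P(1) = 13, P(2) = 17, P(4) = 13, P(6) = 33.
Hence the absolute maximum is 33 at s = 6.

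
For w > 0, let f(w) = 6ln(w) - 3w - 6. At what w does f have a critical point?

f'(w) = 6/w − 3 = 0 gives w = 2.
f''(w) = -6/w², which is negative for w > 0, so this is a local maximum.
f(2) = 6·ln(2) - 6 - 6 ≈ -7.8411.

2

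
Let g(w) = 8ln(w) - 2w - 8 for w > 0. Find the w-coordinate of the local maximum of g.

4

g'(w) = 8/w − 2 = 0 gives w = 4.
g''(w) = -8/w², which is negative for w > 0, so this is a local maximum.
g(4) = 8·ln(4) - 8 - 8 ≈ -4.9096.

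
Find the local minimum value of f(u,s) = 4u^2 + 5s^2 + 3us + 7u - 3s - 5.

∂f/∂u = 8u + 3s + 7 = 0 and ∂f/∂s = 3u + 10s - 3 = 0, so (u, s) = (-79/71, 45/71).
The Hessian has f_{uu} = 8, f_{ss} = 10, f_{us} = 3, giving D = 71 > 0 with f_{uu} > 0, so the point is a local minimum.
f(-79/71, 45/71) = -699/71.

-699/71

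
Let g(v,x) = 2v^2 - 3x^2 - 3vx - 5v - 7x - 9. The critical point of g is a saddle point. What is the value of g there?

∂g/∂v = 4v - 3x - 5 = 0 and ∂g/∂x = -3v - 6x - 7 = 0, so (v, x) = (3/11, -43/33).
The Hessian has g_{vv} = 4, g_{xx} = -6, g_{vx} = -3, giving D = -33 < 0, so the point is a saddle point.
g(3/11, -43/33) = -169/33.

-169/33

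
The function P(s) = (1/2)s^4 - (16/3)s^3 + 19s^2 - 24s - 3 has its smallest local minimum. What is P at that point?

-77/6

P'(s) = 2s^3 - 16s^2 + 38s - 24 = 0 at s = 1, 3, 4.
P''(s) = 6s^2 - 32s + 38. P''(1) = 12 > 0 ⇒ local minimum; P''(3) = -4 < 0 ⇒ local maximum; P''(4) = 6 > 0 ⇒ local minimum.
So the smallest local minimum value is P(1) = -77/6.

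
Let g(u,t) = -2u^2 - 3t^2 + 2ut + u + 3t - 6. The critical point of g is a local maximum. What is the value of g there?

-93/20

∂g/∂u = -4u + 2t + 1 = 0 and ∂g/∂t = 2u - 6t + 3 = 0, so (u, t) = (3/5, 7/10).
The Hessian has g_{uu} = -4, g_{tt} = -6, g_{ut} = 2, giving D = 20 > 0 with g_{uu} < 0, so the point is a local maximum.
g(3/5, 7/10) = -93/20.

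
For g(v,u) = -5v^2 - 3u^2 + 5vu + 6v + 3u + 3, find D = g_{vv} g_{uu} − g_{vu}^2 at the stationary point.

∂g/∂v = -10v + 5u + 6 = 0 and ∂g/∂u = 5v - 6u + 3 = 0, so (v, u) = (51/35, 12/7).
The Hessian has g_{vv} = -10, g_{uu} = -6, g_{vu} = 5, giving D = 35 > 0 with g_{vv} < 0, so the point is a local maximum.
D = (-10)·(-6) − (5)^2 = 35.

35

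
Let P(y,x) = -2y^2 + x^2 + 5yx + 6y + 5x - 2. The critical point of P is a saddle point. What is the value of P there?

-230/33

∂P/∂y = -4y + 5x + 6 = 0 and ∂P/∂x = 5y + 2x + 5 = 0, so (y, x) = (-13/33, -50/33).
The Hessian has P_{yy} = -4, P_{xx} = 2, P_{yx} = 5, giving D = -33 < 0, so the point is a saddle point.
P(-13/33, -50/33) = -230/33.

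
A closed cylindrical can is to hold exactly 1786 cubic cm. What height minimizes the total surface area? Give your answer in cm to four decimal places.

13.1501

With radius r and height h, πr²h = 1786 so h = 1786/(πr²), and S(r) = 2πr² + 2πrh = 2πr² + 2·1786/r.
S'(r) = 4πr − 2·1786/r² = 0 ⇒ r³ = 1786/(2π), so r ≈ 6.5751 and h = 2r ≈ 13.1501.
S''(r) = 4π + 4·1786/r³ > 0, so this is the minimum; S ≈ 814.8960.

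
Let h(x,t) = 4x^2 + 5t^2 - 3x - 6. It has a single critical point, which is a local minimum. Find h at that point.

-105/16

∂h/∂x = 8x - 3 = 0 and ∂h/∂t = 10t = 0, so (x, t) = (3/8, 0).
The Hessian has h_{xx} = 8, h_{tt} = 10, h_{xt} = 0, giving D = 80 > 0 with h_{xx} > 0, so the point is a local minimum.
h(3/8, 0) = -105/16.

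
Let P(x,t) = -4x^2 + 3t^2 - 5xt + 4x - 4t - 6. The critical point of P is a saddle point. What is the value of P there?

-534/73

∂P/∂x = -8x - 5t + 4 = 0 and ∂P/∂t = -5x + 6t - 4 = 0, so (x, t) = (4/73, 52/73).
The Hessian has P_{xx} = -8, P_{tt} = 6, P_{xt} = -5, giving D = -73 < 0, so the point is a saddle point.
P(4/73, 52/73) = -534/73.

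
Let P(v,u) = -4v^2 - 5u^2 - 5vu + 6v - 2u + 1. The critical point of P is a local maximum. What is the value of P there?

311/55

∂P/∂v = -8v - 5u + 6 = 0 and ∂P/∂u = -5v - 10u - 2 = 0, so (v, u) = (14/11, -46/55).
The Hessian has P_{vv} = -8, P_{uu} = -10, P_{vu} = -5, giving D = 55 > 0 with P_{vv} < 0, so the point is a local maximum.
P(14/11, -46/55) = 311/55.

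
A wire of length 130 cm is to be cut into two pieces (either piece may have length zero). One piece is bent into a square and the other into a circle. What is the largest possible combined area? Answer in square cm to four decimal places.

1344.8593

Let x be the length used for the square. Square side x/4; circle radius (130−x)/(2π).
A(x) = (x/4)² + π·((130−x)/(2π))² = x²/16 + (130−x)²/(4π) for 0 ≤ x ≤ 130. A'(x) = x/8 − (130−x)/(2π) = 0 gives x = 4·130/(π+4) ≈ 72.8129.
A'' > 0, so the interior critical point is a minimum; the maximum is at an endpoint. A(0) = 1344.8593 and A(130) = 1056.2500, so the largest area is 1344.8593.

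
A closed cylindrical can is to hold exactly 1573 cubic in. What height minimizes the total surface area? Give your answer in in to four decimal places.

With radius r and height h, πr²h = 1573 so h = 1573/(πr²), and S(r) = 2πr² + 2πrh = 2πr² + 2·1573/r.
S'(r) = 4πr − 2·1573/r² = 0 ⇒ r³ = 1573/(2π), so r ≈ 6.3025 and h = 2r ≈ 12.6051.
S''(r) = 4π + 4·1573/r³ > 0, so this is the minimum; S ≈ 748.7446.

12.6051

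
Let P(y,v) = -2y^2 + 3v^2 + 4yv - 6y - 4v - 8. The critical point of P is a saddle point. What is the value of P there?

∂P/∂y = -4y + 4v - 6 = 0 and ∂P/∂v = 4y + 6v - 4 = 0, so (y, v) = (-1/2, 1).
The Hessian has P_{yy} = -4, P_{vv} = 6, P_{yv} = 4, giving D = -40 < 0, so the point is a saddle point.
P(-1/2, 1) = -17/2.

-17/2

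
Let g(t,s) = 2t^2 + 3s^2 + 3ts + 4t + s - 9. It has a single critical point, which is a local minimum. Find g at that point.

∂g/∂t = 4t + 3s + 4 = 0 and ∂g/∂s = 3t + 6s + 1 = 0, so (t, s) = (-7/5, 8/15).
The Hessian has g_{tt} = 4, g_{ss} = 6, g_{ts} = 3, giving D = 15 > 0 with g_{tt} > 0, so the point is a local minimum.
g(-7/5, 8/15) = -173/15.

-173/15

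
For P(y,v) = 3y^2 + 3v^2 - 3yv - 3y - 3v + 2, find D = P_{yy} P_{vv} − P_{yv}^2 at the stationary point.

27

∂P/∂y = 6y - 3v - 3 = 0 and ∂P/∂v = -3y + 6v - 3 = 0, so (y, v) = (1, 1).
The Hessian has P_{yy} = 6, P_{vv} = 6, P_{yv} = -3, giving D = 27 > 0 with P_{yy} > 0, so the point is a local minimum.
D = (6)·(6) − (-3)^2 = 27.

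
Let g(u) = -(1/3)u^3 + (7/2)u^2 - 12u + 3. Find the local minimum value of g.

-21/2

Critical points: g'(u) = -u^2 + 7u - 12 vanishes at u = 3, 4.
Second-derivative test with g''(u) = -2u + 7: g''(3) = 1 > 0 ⇒ local minimum; g''(4) = -1 < 0 ⇒ local maximum.
So the local minimum value is g(3) = -21/2.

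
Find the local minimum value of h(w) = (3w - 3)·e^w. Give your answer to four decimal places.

-3.0000

Differentiating with the product rule gives h'(w) = (3w)·e^w. Since e^w > 0, the only critical point is w = 0.
h''(0) has the same sign as 3 > 0, so this is a local minimum.
h(0) = (-3)·e^(0) ≈ -3.0000.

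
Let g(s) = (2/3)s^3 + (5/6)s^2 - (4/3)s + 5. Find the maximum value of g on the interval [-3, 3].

Differentiating, g'(s) = 2s^2 + (5/3)s - 4/3; which vanishes at s = -4/3 and s = 1/2.
Evaluating at the critical points and endpoints: g(-3) = -3/2; g(-4/3) = 541/81; g(1/2) = 37/8; g(3) = 53/2.
Hence the absolute maximum is 53/2 at s = 3.

53/2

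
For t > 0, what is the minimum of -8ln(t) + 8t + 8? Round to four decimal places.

16.0000

h'(t) = -8/t + 8 = 0 gives t = 1.
h''(t) = 8/t², which is positive for t > 0, so this is a local minimum.
h(1) = -8·ln(1) + 8 + 8 ≈ 16.0000.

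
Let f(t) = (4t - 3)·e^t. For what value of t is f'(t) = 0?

By the product rule, f'(t) = (4t + 1)·e^t. Since e^t > 0, the only critical point is t = -1/4.
f''(-1/4) has the same sign as 4 > 0, so this is a local minimum.
f(-1/4) = (-4)·e^(-1/4) ≈ -3.1152.

-1/4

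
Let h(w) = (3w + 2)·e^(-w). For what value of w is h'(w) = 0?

By the product rule, h'(w) = (-3w + 1)·e^(-w). Since e^(-w) > 0, the only critical point is w = 1/3.
h''(1/3) has the same sign as -3 < 0, so this is a local maximum.
h(1/3) = (3)·e^(-1/3) ≈ 2.1496.

1/3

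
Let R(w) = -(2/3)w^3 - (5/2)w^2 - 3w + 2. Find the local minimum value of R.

R'(w) = -2w^2 - 5w - 3 = 0 at w = -3/2, -1.
Since R''(w) = -4w - 5, we get R''(-3/2) = 1 > 0 ⇒ local minimum; R''(-1) = -1 < 0 ⇒ local maximum.
So the local minimum value is R(-3/2) = 25/8.

25/8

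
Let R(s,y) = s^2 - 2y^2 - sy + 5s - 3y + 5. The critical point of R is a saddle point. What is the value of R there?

-11/9

∂R/∂s = 2s - y + 5 = 0 and ∂R/∂y = -s - 4y - 3 = 0, so (s, y) = (-23/9, -1/9).
The Hessian has R_{ss} = 2, R_{yy} = -4, R_{sy} = -1, giving D = -9 < 0, so the point is a saddle point.
R(-23/9, -1/9) = -11/9.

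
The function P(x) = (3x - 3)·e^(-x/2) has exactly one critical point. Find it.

3

By the product rule, P'(x) = (-(3/2)x + 9/2)·e^(-x/2). Since e^(-x/2) > 0, the only critical point is x = 3.
P''(3) has the same sign as -3/2 < 0, so this is a local maximum.
P(3) = (6)·e^(-3/2) ≈ 1.3388.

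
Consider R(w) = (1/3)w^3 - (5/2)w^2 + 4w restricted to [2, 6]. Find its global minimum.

-8/3

R'(w) = w^2 - 5w + 4, whose only zero in [2, 6] is w = 4.
Candidates: R(2) = 2/3, R(4) = -8/3, R(6) = 6.
So the minimum is R(4) = -8/3.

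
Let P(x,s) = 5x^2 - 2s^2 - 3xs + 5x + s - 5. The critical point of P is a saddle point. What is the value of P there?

∂P/∂x = 10x - 3s + 5 = 0 and ∂P/∂s = -3x - 4s + 1 = 0, so (x, s) = (-17/49, 25/49).
The Hessian has P_{xx} = 10, P_{ss} = -4, P_{xs} = -3, giving D = -49 < 0, so the point is a saddle point.
P(-17/49, 25/49) = -275/49.

-275/49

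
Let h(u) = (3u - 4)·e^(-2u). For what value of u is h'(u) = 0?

Differentiating with the product rule gives h'(u) = (-6u + 11)·e^(-2u). Since e^(-2u) > 0, the only critical point is u = 11/6.
h''(11/6) has the same sign as -6 < 0, so this is a local maximum.
h(11/6) = (3/2)·e^(-11/3) ≈ 0.0383.

11/6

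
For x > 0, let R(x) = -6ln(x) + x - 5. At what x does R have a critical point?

6

R'(x) = -6/x + 1 = 0 gives x = 6.
R''(x) = 6/x², which is positive for x > 0, so this is a local minimum.
R(6) = -6·ln(6) + 6 - 5 ≈ -9.7506.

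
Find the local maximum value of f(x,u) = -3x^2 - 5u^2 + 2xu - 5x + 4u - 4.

∂f/∂x = -6x + 2u - 5 = 0 and ∂f/∂u = 2x - 10u + 4 = 0, so (x, u) = (-3/4, 1/4).
The Hessian has f_{xx} = -6, f_{uu} = -10, f_{xu} = 2, giving D = 56 > 0 with f_{xx} < 0, so the point is a local maximum.
f(-3/4, 1/4) = -13/8.

-13/8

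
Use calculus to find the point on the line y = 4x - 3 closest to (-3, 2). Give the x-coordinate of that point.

Minimize D(x)^2 = (x + 3)^2 + (4x - 5)^2.
d/dx[D^2] = 2(x + 3) + 2·4·(4x - 5) = 0 ⇒ x = 1.
Then y = 1 and the distance is √(17) ≈ 4.1231.

1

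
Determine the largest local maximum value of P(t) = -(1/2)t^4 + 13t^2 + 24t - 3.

173

P'(t) = -2t^3 + 26t + 24 = 0 at t = -3, -1, 4.
Second-derivative test with P''(t) = -6t^2 + 26: P''(-3) = -28 < 0 ⇒ local maximum; P''(-1) = 20 > 0 ⇒ local minimum; P''(4) = -70 < 0 ⇒ local maximum.
Thus P has its largest local maximum at t = 4, with value 173.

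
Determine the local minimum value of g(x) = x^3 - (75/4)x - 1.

g'(x) = 3x^2 - 75/4. Setting g'(x) = 0 gives x ∈ {-5/2, 5/2}.
Since g''(x) = 6x, we get g''(-5/2) = -15 < 0 ⇒ local maximum; g''(5/2) = 15 > 0 ⇒ local minimum.
Thus g has its local minimum at x = 5/2, with value -129/4.

-129/4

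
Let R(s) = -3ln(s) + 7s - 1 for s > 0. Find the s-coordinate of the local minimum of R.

3/7

R'(s) = -3/s + 7 = 0 gives s = 3/7.
R''(s) = 3/s², which is positive for s > 0, so this is a local minimum.
R(3/7) = -3·ln(3/7) + 3 - 1 ≈ 4.5419.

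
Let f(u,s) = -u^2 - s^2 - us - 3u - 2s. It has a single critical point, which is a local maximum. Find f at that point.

7/3

∂f/∂u = -2u - s - 3 = 0 and ∂f/∂s = -u - 2s - 2 = 0, so (u, s) = (-4/3, -1/3).
The Hessian has f_{uu} = -2, f_{ss} = -2, f_{us} = -1, giving D = 3 > 0 with f_{uu} < 0, so the point is a local maximum.
f(-4/3, -1/3) = 7/3.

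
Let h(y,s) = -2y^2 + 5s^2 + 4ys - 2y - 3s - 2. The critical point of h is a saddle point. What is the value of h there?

-67/28

∂h/∂y = -4y + 4s - 2 = 0 and ∂h/∂s = 4y + 10s - 3 = 0, so (y, s) = (-1/7, 5/14).
The Hessian has h_{yy} = -4, h_{ss} = 10, h_{ys} = 4, giving D = -56 < 0, so the point is a saddle point.
h(-1/7, 5/14) = -67/28.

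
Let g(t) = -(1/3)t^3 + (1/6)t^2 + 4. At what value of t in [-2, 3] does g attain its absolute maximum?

Differentiating, g'(t) = -t^2 + (1/3)t; which vanishes at t = 0 and t = 1/3.
Evaluating at the critical points and endpoints: g(-2) = 22/3; g(0) = 4; g(1/3) = 649/162; g(3) = -7/2.
Hence the absolute maximum is 22/3 at t = -2.

-2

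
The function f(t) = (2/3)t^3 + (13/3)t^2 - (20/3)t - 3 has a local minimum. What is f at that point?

-431/81

f'(t) = 2t^2 + (26/3)t - 20/3. Setting f'(t) = 0 gives t ∈ {-5, 2/3}.
f''(t) = 4t + 26/3. f''(-5) = -34/3 < 0 ⇒ local maximum; f''(2/3) = 34/3 > 0 ⇒ local minimum.
The local minimum is f(2/3) = -431/81.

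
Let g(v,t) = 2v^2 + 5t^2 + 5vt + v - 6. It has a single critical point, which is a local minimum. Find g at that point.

-19/3

∂g/∂v = 4v + 5t + 1 = 0 and ∂g/∂t = 5v + 10t = 0, so (v, t) = (-2/3, 1/3).
The Hessian has g_{vv} = 4, g_{tt} = 10, g_{vt} = 5, giving D = 15 > 0 with g_{vv} > 0, so the point is a local minimum.
g(-2/3, 1/3) = -19/3.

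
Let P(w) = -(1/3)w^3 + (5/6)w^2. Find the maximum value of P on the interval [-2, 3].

6

P'(w) = -w^2 + (5/3)w, which vanishes at w = 0 and w = 5/3.
Evaluating at the critical points and endpoints: P(-2) = 6, P(0) = 0, P(5/3) = 125/162, P(3) = -3/2.
The maximum over the interval is 6, attained at w = -2.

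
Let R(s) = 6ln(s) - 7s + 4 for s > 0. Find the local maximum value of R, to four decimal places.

R'(s) = 6/s − 7 = 0 gives s = 6/7.
R''(s) = -6/s², which is negative for s > 0, so this is a local maximum.
R(6/7) = 6·ln(6/7) - 6 + 4 ≈ -2.9249.

-2.9249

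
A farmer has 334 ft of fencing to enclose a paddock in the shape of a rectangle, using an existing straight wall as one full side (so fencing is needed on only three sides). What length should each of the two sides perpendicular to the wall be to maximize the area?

Let the sides perpendicular to the wall have length x and the parallel side y, so 2x + y = 334 and the area is A = xy = x(334 − 2x).
A'(x) = 334 − 4x = 0 gives x = 167/2, and A''(x) = −4 < 0 confirms a maximum.
Then y = 334 − 2·167/2 = 167 and A = 27889/2.

167/2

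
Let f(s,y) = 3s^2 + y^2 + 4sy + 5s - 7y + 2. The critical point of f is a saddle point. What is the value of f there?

80

∂f/∂s = 6s + 4y + 5 = 0 and ∂f/∂y = 4s + 2y - 7 = 0, so (s, y) = (19/2, -31/2).
The Hessian has f_{ss} = 6, f_{yy} = 2, f_{sy} = 4, giving D = -4 < 0, so the point is a saddle point.
f(19/2, -31/2) = 80.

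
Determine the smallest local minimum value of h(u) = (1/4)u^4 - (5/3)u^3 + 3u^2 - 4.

-4

Critical points: h'(u) = u^3 - 5u^2 + 6u vanishes at u = 0, 2, 3.
h''(u) = 3u^2 - 10u + 6. h''(0) = 6 > 0 ⇒ local minimum; h''(2) = -2 < 0 ⇒ local maximum; h''(3) = 3 > 0 ⇒ local minimum.
The smallest local minimum is h(0) = -4.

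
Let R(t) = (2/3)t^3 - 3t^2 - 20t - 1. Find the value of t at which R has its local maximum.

Critical points: R'(t) = 2t^2 - 6t - 20 vanishes at t = -2, 5.
R''(t) = 4t - 6. R''(-2) = -14 < 0 ⇒ local maximum; R''(5) = 14 > 0 ⇒ local minimum.
So the local maximum value is R(-2) = 65/3.

-2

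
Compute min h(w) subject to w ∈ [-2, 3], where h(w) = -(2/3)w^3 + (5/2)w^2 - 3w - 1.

The derivative is -2w^2 + 5w - 3, which vanishes at w = 1 and w = 3/2.
Evaluating at the critical points and endpoints: h(-2) = 61/3, h(1) = -13/6, h(3/2) = -17/8, h(3) = -11/2.
So the minimum is h(3) = -11/2.

-11/2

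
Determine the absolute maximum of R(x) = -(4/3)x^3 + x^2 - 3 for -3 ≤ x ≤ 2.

The derivative is -4x^2 + 2x, which vanishes at x = 0 and x = 1/2.
Candidates: R(-3) = 42, R(0) = -3, R(1/2) = -35/12, R(2) = -29/3.
The maximum over the interval is 42, attained at x = -3.

42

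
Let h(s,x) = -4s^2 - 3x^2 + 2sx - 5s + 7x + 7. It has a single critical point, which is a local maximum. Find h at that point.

∂h/∂s = -8s + 2x - 5 = 0 and ∂h/∂x = 2s - 6x + 7 = 0, so (s, x) = (-4/11, 23/22).
The Hessian has h_{ss} = -8, h_{xx} = -6, h_{sx} = 2, giving D = 44 > 0 with h_{ss} < 0, so the point is a local maximum.
h(-4/11, 23/22) = 509/44.

509/44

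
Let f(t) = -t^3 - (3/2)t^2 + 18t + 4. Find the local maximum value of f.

f'(t) = -3t^2 - 3t + 18 = 0 at t = -3, 2.
Since f''(t) = -6t - 3, we get f''(-3) = 15 > 0 ⇒ local minimum; f''(2) = -15 < 0 ⇒ local maximum.
So the local maximum value is f(2) = 26.

26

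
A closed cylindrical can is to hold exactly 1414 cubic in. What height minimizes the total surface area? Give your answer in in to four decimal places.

With radius r and height h, πr²h = 1414 so h = 1414/(πr²), and S(r) = 2πr² + 2πrh = 2πr² + 2·1414/r.
S'(r) = 4πr − 2·1414/r² = 0 ⇒ r³ = 1414/(2π), so r ≈ 6.0826 and h = 2r ≈ 12.1652.
S''(r) = 4π + 4·1414/r³ > 0, so this is the minimum; S ≈ 697.3982.

12.1652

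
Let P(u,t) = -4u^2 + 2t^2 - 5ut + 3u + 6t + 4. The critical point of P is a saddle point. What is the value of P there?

64/19

∂P/∂u = -8u - 5t + 3 = 0 and ∂P/∂t = -5u + 4t + 6 = 0, so (u, t) = (14/19, -11/19).
The Hessian has P_{uu} = -8, P_{tt} = 4, P_{ut} = -5, giving D = -57 < 0, so the point is a saddle point.
P(14/19, -11/19) = 64/19.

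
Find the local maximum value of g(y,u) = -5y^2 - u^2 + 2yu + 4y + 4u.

∂g/∂y = -10y + 2u + 4 = 0 and ∂g/∂u = 2y - 2u + 4 = 0, so (y, u) = (1, 3).
The Hessian has g_{yy} = -10, g_{uu} = -2, g_{yu} = 2, giving D = 16 > 0 with g_{yy} < 0, so the point is a local maximum.
g(1, 3) = 8.

8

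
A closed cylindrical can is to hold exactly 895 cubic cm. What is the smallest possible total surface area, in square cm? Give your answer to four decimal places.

514.1185

With radius r and height h, πr²h = 895 so h = 895/(πr²), and S(r) = 2πr² + 2πrh = 2πr² + 2·895/r.
S'(r) = 4πr − 2·895/r² = 0 ⇒ r³ = 895/(2π), so r ≈ 5.2225 and h = 2r ≈ 10.4451.
S''(r) = 4π + 4·895/r³ > 0, so this is the minimum; S ≈ 514.1185.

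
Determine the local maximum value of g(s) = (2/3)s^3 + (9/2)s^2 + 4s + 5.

g'(s) = 2s^2 + 9s + 4. Setting g'(s) = 0 gives s ∈ {-4, -1/2}.
Second-derivative test with g''(s) = 4s + 9: g''(-4) = -7 < 0 ⇒ local maximum; g''(-1/2) = 7 > 0 ⇒ local minimum.
The local maximum is g(-4) = 55/3.

55/3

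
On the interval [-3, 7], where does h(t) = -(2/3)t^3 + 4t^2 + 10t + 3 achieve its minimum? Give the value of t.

Differentiating, h'(t) = -2t^2 + 8t + 10; which vanishes at t = -1 and t = 5.
Evaluating at the critical points and endpoints: h(-3) = 27,  h(-1) = -7/3,  h(5) = 209/3,  h(7) = 121/3.
The minimum over the interval is -7/3, attained at t = -1.

-1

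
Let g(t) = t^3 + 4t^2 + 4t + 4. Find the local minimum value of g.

76/27

g'(t) = 3t^2 + 8t + 4. Setting g'(t) = 0 gives t ∈ {-2, -2/3}.
Second-derivative test with g''(t) = 6t + 8: g''(-2) = -4 < 0 ⇒ local maximum; g''(-2/3) = 4 > 0 ⇒ local minimum.
The local minimum is g(-2/3) = 76/27.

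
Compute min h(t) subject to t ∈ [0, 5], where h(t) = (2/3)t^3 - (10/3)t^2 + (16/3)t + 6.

6

Differentiating, h'(t) = 2t^2 - (20/3)t + 16/3; which vanishes at t = 4/3 and t = 2.
Compare values at every candidate in [0, 5]: h(0) = 6; h(4/3) = 710/81; h(2) = 26/3; h(5) = 98/3.
Hence the absolute minimum is 6 at t = 0.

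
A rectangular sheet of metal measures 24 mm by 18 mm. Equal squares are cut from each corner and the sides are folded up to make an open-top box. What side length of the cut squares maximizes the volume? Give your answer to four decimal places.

3.3944

With cut size x, the volume is V(x) = x(24 − 2x)(18 − 2x) for 0 < x < 9.
V'(x) = 12x^2 − 168x + 432. Setting V'(x) = 0 gives x ≈ 3.3944 (the root in (0, 9)).
V''(x) = 24x − 168 is negative there, so this is the maximum; V ≈ 654.9773.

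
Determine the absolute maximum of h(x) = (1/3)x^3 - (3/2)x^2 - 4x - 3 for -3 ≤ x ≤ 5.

-5/6

Differentiating, h'(x) = x^2 - 3x - 4; which vanishes at x = -1 and x = 4.
Candidates: h(-3) = -27/2; h(-1) = -5/6; h(4) = -65/3; h(5) = -113/6.
The maximum over the interval is -5/6, attained at x = -1.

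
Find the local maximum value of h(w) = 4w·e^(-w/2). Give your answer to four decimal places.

2.9430

By the product rule, h'(w) = (-2w + 4)·e^(-w/2). Since e^(-w/2) > 0, the only critical point is w = 2.
h''(2) has the same sign as -2 < 0, so this is a local maximum.
h(2) = (8)·e^(-1) ≈ 2.9430.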